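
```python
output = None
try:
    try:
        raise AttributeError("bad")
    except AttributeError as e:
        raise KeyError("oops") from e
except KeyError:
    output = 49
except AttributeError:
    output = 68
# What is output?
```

Step-by-step execution trace:
1. Inner try raises AttributeError; inner `except AttributeError as e` catches it.
2. `raise KeyError(...) from e` raises KeyError (AttributeError is attached as __cause__, but only KeyError is active).
3. Outer `except KeyError` matches → output = 49.
4. `except AttributeError` is not reached.
Result: 49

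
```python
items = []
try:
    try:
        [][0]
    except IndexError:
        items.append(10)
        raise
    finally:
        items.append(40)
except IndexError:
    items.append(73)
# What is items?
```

Step-by-step execution trace:
1. Inner try: `[][0]` raises IndexError.
2. Inner `except IndexError` matches → `items.append(10)` → items = [10].
3. bare `raise` re-raises IndexError.
4. Inner `finally` runs during unwinding: `items.append(40)` → items = [10, 40].
5. Outer `except IndexError` matches → `items.append(73)` → items = [10, 40, 73].
Result: [10, 40, 73]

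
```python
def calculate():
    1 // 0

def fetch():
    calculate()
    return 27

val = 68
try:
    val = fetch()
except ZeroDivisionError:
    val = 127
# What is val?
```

Step-by-step execution trace:
1. val starts at 68.
2. try: `fetch()` calls `calculate()`.
3. `calculate()` evaluates `1 // 0`, which raises ZeroDivisionError; it propagates through fetch (uncaught).
4. `return 27` in fetch is not reached; the assignment to val does not complete.
5. `except ZeroDivisionError` matches → val = 127.
Result: 127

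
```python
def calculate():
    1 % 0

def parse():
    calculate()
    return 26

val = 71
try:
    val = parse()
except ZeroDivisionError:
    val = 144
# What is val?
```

Step-by-step execution trace:
1. val starts at 71.
2. try: `parse()` calls `calculate()`.
3. `calculate()` evaluates `1 % 0`, which raises ZeroDivisionError; it propagates through parse (uncaught).
4. `return 26` in parse is not reached; the assignment to val does not complete.
5. `except ZeroDivisionError` matches → val = 144.
Result: 144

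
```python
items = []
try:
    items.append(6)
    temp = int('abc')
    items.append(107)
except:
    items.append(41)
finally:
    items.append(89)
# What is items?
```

Step-by-step execution trace:
1. try: `items.append(6)` → items = [6].
2. `temp = int('abc')` raises ValueError; `items.append(107)` is not reached.
3. bare `except` matches → `items.append(41)` → items = [6, 41].
4. finally always runs: `items.append(89)` → items = [6, 41, 89].
Result: [6, 41, 89]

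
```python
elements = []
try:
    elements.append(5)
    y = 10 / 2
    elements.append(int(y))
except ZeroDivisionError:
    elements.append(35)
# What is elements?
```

Step-by-step execution trace:
1. try: `elements.append(5)` → elements = [5].
2. `y = 10 / 2` → y = 5.0. No exception raised.
3. `elements.append(int(y))` → elements = [5, 5].
4. `except ZeroDivisionError` is skipped (no exception was raised).
Result: [5, 5]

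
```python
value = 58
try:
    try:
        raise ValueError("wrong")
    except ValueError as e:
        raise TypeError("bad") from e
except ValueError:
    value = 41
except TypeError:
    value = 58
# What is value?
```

Step-by-step execution trace:
1. Inner try raises ValueError; inner `except ValueError as e` catches it.
2. `raise TypeError(...) from e` raises TypeError (ValueError is attached as __cause__, but only TypeError is active).
3. Outer `except ValueError` does not match TypeError; skipped.
4. Outer `except TypeError` matches → value = 58.
Result: 58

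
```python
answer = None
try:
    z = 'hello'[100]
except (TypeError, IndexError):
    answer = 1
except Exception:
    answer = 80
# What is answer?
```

Step-by-step execution trace:
1. `z = 'hello'[100]` raises IndexError.
2. `except (TypeError, IndexError)` matches (IndexError is in the tuple) → answer = 1.
3. `except Exception` is not reached.
Result: 1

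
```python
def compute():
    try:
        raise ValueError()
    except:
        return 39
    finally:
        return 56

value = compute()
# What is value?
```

Step-by-step execution trace:
1. `compute()` enters try: `raise ValueError()` raises ValueError.
2. bare `except` matches → `return 39` sets pending return value 39.
3. Before returning, `finally: return 56` runs and overrides the pending return.
4. compute() returns 56 → value = 56.
Result: 56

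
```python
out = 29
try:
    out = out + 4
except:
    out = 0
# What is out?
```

Step-by-step execution trace:
1. out starts at 29.
2. try: `out = out + 4` → out = 33. No exception raised.
3. `except` is skipped.
Result: 33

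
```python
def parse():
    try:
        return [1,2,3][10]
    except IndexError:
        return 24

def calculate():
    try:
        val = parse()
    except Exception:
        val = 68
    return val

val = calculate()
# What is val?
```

Step-by-step execution trace:
1. `calculate()` calls `parse()`.
2. In parse: `[1,2,3][10]` raises IndexError; `except IndexError` catches it → returns 24.
3. In calculate: `val = parse()` → val = 24. No exception reaches calculate.
4. `except Exception` is skipped; calculate returns 24.
5. val = 24.
Result: 24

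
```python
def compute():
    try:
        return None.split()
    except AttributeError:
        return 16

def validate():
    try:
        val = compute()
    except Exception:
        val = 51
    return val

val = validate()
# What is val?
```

Step-by-step execution trace:
1. `validate()` calls `compute()`.
2. In compute: `None.split()` raises AttributeError; `except AttributeError` catches it → returns 16.
3. In validate: `val = compute()` → val = 16. No exception reaches validate.
4. `except Exception` is skipped; validate returns 16.
5. val = 16.
Result: 16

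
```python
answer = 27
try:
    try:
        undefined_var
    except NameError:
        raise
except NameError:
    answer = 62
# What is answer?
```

Step-by-step execution trace:
1. Inner try: `undefined_var` raises NameError.
2. Inner `except NameError` matches; bare `raise` re-raises the same NameError.
3. Outer `except NameError` matches → answer = 62.
Result: 62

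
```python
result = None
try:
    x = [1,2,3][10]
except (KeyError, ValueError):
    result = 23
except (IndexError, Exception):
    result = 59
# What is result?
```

Step-by-step execution trace:
1. `x = [1,2,3][10]` raises IndexError.
2. `except (KeyError, ValueError)` does not match IndexError; skipped.
3. `except (IndexError, Exception)` matches (IndexError is in the tuple) → result = 59.
Result: 59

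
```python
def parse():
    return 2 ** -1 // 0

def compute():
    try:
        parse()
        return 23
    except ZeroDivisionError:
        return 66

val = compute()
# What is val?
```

Step-by-step execution trace:
1. `compute()` calls `parse()`.
2. `parse()` evaluates `2 ** -1 // 0`, which raises ZeroDivisionError; it propagates to the caller.
3. `return 23` is not reached.
4. `except ZeroDivisionError` in compute matches → returns 66.
5. val = 66.
Result: 66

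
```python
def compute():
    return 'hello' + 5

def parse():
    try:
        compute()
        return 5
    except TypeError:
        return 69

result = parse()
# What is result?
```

Step-by-step execution trace:
1. `parse()` calls `compute()`.
2. `compute()` evaluates `'hello' + 5`, which raises TypeError; it propagates to the caller.
3. `return 5` is not reached.
4. `except TypeError` in parse matches → returns 69.
5. result = 69.
Result: 69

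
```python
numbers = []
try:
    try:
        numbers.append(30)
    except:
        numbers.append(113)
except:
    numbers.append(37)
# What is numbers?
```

Step-by-step execution trace:
1. Inner try: `numbers.append(30)` → numbers = [30]. No exception raised.
2. Inner `except` is skipped.
3. Inner try completes normally; outer `except` is skipped.
Result: [30]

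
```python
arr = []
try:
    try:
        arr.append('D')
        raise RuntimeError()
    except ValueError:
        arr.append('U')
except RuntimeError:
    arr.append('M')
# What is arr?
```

Step-by-step execution trace:
1. Inner try: `arr.append('D')` → arr = ['D'].
2. `raise RuntimeError()` raises RuntimeError.
3. Inner `except ValueError` does not match RuntimeError; exception propagates to outer try.
4. Outer `except RuntimeError` matches → `arr.append('M')` → arr = ['D', 'M'].
Result: ['D', 'M']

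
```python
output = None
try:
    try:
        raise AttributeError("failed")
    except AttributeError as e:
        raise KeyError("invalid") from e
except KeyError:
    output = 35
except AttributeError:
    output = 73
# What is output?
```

Step-by-step execution trace:
1. Inner try raises AttributeError; inner `except AttributeError as e` catches it.
2. `raise KeyError(...) from e` raises KeyError (AttributeError is attached as __cause__, but only KeyError is active).
3. Outer `except KeyError` matches → output = 35.
4. `except AttributeError` is not reached.
Result: 35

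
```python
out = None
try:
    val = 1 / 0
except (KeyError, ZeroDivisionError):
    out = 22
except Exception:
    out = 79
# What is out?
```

Step-by-step execution trace:
1. `val = 1 / 0` raises ZeroDivisionError.
2. `except (KeyError, ZeroDivisionError)` matches (ZeroDivisionError is in the tuple) → out = 22.
3. `except Exception` is not reached.
Result: 22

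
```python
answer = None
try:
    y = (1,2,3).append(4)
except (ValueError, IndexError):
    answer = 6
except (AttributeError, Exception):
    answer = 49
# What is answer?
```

Step-by-step execution trace:
1. `y = (1,2,3).append(4)` raises AttributeError.
2. `except (ValueError, IndexError)` does not match AttributeError; skipped.
3. `except (AttributeError, Exception)` matches (AttributeError is in the tuple) → answer = 49.
Result: 49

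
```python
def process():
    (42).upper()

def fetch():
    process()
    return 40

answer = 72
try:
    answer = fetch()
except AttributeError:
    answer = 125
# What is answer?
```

Step-by-step execution trace:
1. answer starts at 72.
2. try: `fetch()` calls `process()`.
3. `process()` evaluates `(42).upper()`, which raises AttributeError; it propagates through fetch (uncaught).
4. `return 40` in fetch is not reached; the assignment to answer does not complete.
5. `except AttributeError` matches → answer = 125.
Result: 125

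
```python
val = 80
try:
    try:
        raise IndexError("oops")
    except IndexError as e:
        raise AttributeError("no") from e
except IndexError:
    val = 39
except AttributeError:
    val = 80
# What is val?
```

Step-by-step execution trace:
1. Inner try raises IndexError; inner `except IndexError as e` catches it.
2. `raise AttributeError(...) from e` raises AttributeError (IndexError is attached as __cause__, but only AttributeError is active).
3. Outer `except IndexError` does not match AttributeError; skipped.
4. Outer `except AttributeError` matches → val = 80.
Result: 80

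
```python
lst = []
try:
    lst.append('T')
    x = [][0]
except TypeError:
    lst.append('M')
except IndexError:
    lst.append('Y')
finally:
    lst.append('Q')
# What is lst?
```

Step-by-step execution trace:
1. try: `lst.append('T')` → lst = ['T'].
2. `x = [][0]` raises IndexError.
3. `except TypeError` does not match IndexError; skipped.
4. `except IndexError` matches → `lst.append('Y')` → lst = ['T', 'Y'].
5. finally always runs: `lst.append('Q')` → lst = ['T', 'Y', 'Q'].
Result: ['T', 'Y', 'Q']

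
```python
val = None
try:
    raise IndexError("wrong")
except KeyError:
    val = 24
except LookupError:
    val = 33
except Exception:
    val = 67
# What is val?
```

Step-by-step execution trace:
1. `raise IndexError(...)` raises IndexError.
2. `except KeyError` does not match (IndexError is not a subclass of KeyError); skipped.
3. `except LookupError` matches (IndexError is a subclass of LookupError) → val = 33.
4. `except Exception` is not reached.
Result: 33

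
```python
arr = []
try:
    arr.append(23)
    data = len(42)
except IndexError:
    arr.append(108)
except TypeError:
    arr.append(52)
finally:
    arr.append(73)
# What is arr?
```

Step-by-step execution trace:
1. try: `arr.append(23)` → arr = [23].
2. `data = len(42)` raises TypeError.
3. `except IndexError` does not match TypeError; skipped.
4. `except TypeError` matches → `arr.append(52)` → arr = [23, 52].
5. finally always runs: `arr.append(73)` → arr = [23, 52, 73].
Result: [23, 52, 73]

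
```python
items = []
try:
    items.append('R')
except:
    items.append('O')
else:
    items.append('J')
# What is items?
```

Step-by-step execution trace:
1. try: `items.append('R')` → items = ['R']. No exception raised.
2. `except` is skipped.
3. `else` runs (try completed without exception): `items.append('J')` → items = ['R', 'J'].
Result: ['R', 'J']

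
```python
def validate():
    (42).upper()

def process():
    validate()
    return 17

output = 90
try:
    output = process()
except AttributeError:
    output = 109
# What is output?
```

Step-by-step execution trace:
1. output starts at 90.
2. try: `process()` calls `validate()`.
3. `validate()` evaluates `(42).upper()`, which raises AttributeError; it propagates through process (uncaught).
4. `return 17` in process is not reached; the assignment to output does not complete.
5. `except AttributeError` matches → output = 109.
Result: 109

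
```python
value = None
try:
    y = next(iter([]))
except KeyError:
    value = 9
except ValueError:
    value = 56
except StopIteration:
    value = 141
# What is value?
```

Step-by-step execution trace:
1. `y = next(iter([]))` raises StopIteration.
2. `except KeyError` does not match StopIteration; skipped.
3. `except ValueError` does not match StopIteration; skipped.
4. `except StopIteration` matches → value = 141.
Result: 141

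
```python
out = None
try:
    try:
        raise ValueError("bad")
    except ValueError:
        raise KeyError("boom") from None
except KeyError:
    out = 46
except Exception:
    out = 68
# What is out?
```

Step-by-step execution trace:
1. Inner try raises ValueError; inner `except ValueError` catches it.
2. `raise KeyError(...) from None` raises KeyError (from None suppresses __context__, but the active exception is still KeyError).
3. Outer `except KeyError` matches → out = 46.
4. `except Exception` is not reached.
Result: 46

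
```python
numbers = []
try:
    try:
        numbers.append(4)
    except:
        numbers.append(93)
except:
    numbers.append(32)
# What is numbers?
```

Step-by-step execution trace:
1. Inner try: `numbers.append(4)` → numbers = [4]. No exception raised.
2. Inner `except` is skipped.
3. Inner try completes normally; outer `except` is skipped.
Result: [4]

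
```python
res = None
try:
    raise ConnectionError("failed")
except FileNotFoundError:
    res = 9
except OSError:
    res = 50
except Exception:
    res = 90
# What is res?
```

Step-by-step execution trace:
1. `raise ConnectionError(...)` raises ConnectionError.
2. `except FileNotFoundError` does not match (ConnectionError is not a subclass of FileNotFoundError); skipped.
3. `except OSError` matches (ConnectionError is a subclass of OSError) → res = 50.
4. `except Exception` is not reached.
Result: 50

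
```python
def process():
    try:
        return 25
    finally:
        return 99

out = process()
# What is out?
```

Step-by-step execution trace:
1. `process()` enters try: `return 25` sets pending return value 25.
2. Before returning, `finally: return 99` runs and overrides the pending return.
3. process() returns 99 → out = 99.
Result: 99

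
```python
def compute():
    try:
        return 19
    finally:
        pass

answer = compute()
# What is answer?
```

Step-by-step execution trace:
1. `compute()` enters try: `return 19` sets pending return value 19.
2. Before returning, `finally: pass` runs (no effect).
3. compute() returns 19 → answer = 19.
Result: 19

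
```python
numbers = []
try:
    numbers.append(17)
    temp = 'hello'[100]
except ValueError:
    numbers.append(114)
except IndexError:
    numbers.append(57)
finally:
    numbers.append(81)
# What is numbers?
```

Step-by-step execution trace:
1. try: `numbers.append(17)` → numbers = [17].
2. `temp = 'hello'[100]` raises IndexError.
3. `except ValueError` does not match IndexError; skipped.
4. `except IndexError` matches → `numbers.append(57)` → numbers = [17, 57].
5. finally always runs: `numbers.append(81)` → numbers = [17, 57, 81].
Result: [17, 57, 81]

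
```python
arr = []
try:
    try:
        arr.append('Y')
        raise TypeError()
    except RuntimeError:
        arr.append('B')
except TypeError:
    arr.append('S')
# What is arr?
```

Step-by-step execution trace:
1. Inner try: `arr.append('Y')` → arr = ['Y'].
2. `raise TypeError()` raises TypeError.
3. Inner `except RuntimeError` does not match TypeError; exception propagates to outer try.
4. Outer `except TypeError` matches → `arr.append('S')` → arr = ['Y', 'S'].
Result: ['Y', 'S']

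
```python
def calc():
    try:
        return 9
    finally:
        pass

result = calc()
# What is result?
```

Step-by-step execution trace:
1. `calc()` enters try: `return 9` sets pending return value 9.
2. Before returning, `finally: pass` runs (no effect).
3. calc() returns 9 → result = 9.
Result: 9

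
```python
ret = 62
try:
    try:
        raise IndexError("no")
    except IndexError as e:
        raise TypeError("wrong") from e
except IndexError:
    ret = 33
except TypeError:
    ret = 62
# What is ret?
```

Step-by-step execution trace:
1. Inner try raises IndexError; inner `except IndexError as e` catches it.
2. `raise TypeError(...) from e` raises TypeError (IndexError is attached as __cause__, but only TypeError is active).
3. Outer `except IndexError` does not match TypeError; skipped.
4. Outer `except TypeError` matches → ret = 62.
Result: 62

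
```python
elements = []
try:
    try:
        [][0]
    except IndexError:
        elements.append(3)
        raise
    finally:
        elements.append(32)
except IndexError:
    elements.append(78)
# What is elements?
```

Step-by-step execution trace:
1. Inner try: `[][0]` raises IndexError.
2. Inner `except IndexError` matches → `elements.append(3)` → elements = [3].
3. bare `raise` re-raises IndexError.
4. Inner `finally` runs during unwinding: `elements.append(32)` → elements = [3, 32].
5. Outer `except IndexError` matches → `elements.append(78)` → elements = [3, 32, 78].
Result: [3, 32, 78]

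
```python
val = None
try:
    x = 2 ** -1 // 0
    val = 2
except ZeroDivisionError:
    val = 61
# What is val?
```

Step-by-step execution trace:
1. `x = 2 ** -1 // 0` raises ZeroDivisionError.
2. `val = 2` is not reached.
3. `except ZeroDivisionError` matches → val = 61.
Result: 61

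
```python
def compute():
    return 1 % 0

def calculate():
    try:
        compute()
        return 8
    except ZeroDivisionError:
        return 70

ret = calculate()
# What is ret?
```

Step-by-step execution trace:
1. `calculate()` calls `compute()`.
2. `compute()` evaluates `1 % 0`, which raises ZeroDivisionError; it propagates to the caller.
3. `return 8` is not reached.
4. `except ZeroDivisionError` in calculate matches → returns 70.
5. ret = 70.
Result: 70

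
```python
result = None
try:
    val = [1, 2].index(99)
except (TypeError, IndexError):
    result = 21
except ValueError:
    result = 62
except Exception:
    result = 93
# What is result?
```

Step-by-step execution trace:
1. `val = [1, 2].index(99)` raises ValueError.
2. `except (TypeError, IndexError)` does not match ValueError; skipped.
3. `except ValueError` matches (exact type match) → result = 62.
4. `except Exception` is not reached.
Result: 62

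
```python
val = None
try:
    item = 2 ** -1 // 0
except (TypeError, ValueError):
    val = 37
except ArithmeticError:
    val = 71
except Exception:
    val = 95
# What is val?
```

Step-by-step execution trace:
1. `item = 2 ** -1 // 0` raises ZeroDivisionError.
2. `except (TypeError, ValueError)` does not match ZeroDivisionError; skipped.
3. `except ArithmeticError` matches (ZeroDivisionError is a subclass of ArithmeticError) → val = 71.
4. `except Exception` is not reached.
Result: 71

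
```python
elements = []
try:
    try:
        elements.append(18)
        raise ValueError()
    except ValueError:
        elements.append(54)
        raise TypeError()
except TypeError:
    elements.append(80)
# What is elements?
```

Step-by-step execution trace:
1. Inner try: `elements.append(18)` → elements = [18].
2. `raise ValueError()` raises ValueError.
3. Inner `except ValueError` matches → `elements.append(54)` → elements = [18, 54].
4. `raise TypeError()` raises TypeError; propagates to outer try.
5. Outer `except TypeError` matches → `elements.append(80)` → elements = [18, 54, 80].
Result: [18, 54, 80]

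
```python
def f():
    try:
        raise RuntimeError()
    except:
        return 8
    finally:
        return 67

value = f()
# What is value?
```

Step-by-step execution trace:
1. `f()` enters try: `raise RuntimeError()` raises RuntimeError.
2. bare `except` matches → `return 8` sets pending return value 8.
3. Before returning, `finally: return 67` runs and overrides the pending return.
4. f() returns 67 → value = 67.
Result: 67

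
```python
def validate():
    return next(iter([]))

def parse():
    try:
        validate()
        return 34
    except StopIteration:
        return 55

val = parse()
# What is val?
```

Step-by-step execution trace:
1. `parse()` calls `validate()`.
2. `validate()` evaluates `next(iter([]))`, which raises StopIteration; it propagates to the caller.
3. `return 34` is not reached.
4. `except StopIteration` in parse matches → returns 55.
5. val = 55.
Result: 55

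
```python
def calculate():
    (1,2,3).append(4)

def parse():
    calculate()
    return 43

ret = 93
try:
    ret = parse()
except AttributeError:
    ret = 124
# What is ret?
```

Step-by-step execution trace:
1. ret starts at 93.
2. try: `parse()` calls `calculate()`.
3. `calculate()` evaluates `(1,2,3).append(4)`, which raises AttributeError; it propagates through parse (uncaught).
4. `return 43` in parse is not reached; the assignment to ret does not complete.
5. `except AttributeError` matches → ret = 124.
Result: 124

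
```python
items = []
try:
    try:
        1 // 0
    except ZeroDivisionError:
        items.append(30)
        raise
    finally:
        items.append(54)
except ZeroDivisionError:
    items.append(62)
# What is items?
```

Step-by-step execution trace:
1. Inner try: `1 // 0` raises ZeroDivisionError.
2. Inner `except ZeroDivisionError` matches → `items.append(30)` → items = [30].
3. bare `raise` re-raises ZeroDivisionError.
4. Inner `finally` runs during unwinding: `items.append(54)` → items = [30, 54].
5. Outer `except ZeroDivisionError` matches → `items.append(62)` → items = [30, 54, 62].
Result: [30, 54, 62]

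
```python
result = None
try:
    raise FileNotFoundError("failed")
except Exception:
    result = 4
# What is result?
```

Step-by-step execution trace:
1. `raise FileNotFoundError(...)` raises FileNotFoundError.
2. `except Exception` matches (FileNotFoundError is a subclass of Exception) → result = 4.
Result: 4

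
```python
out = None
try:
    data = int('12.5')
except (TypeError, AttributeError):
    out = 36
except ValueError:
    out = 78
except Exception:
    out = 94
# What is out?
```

Step-by-step execution trace:
1. `data = int('12.5')` raises ValueError.
2. `except (TypeError, AttributeError)` does not match ValueError; skipped.
3. `except ValueError` matches (exact type match) → out = 78.
4. `except Exception` is not reached.
Result: 78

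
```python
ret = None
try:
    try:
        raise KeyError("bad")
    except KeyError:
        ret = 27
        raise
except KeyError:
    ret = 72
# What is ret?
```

Step-by-step execution trace:
1. Inner try: `raise KeyError("bad")` raises KeyError.
2. Inner `except KeyError` matches → ret = 27.
3. bare `raise` re-raises the same KeyError.
4. Outer `except KeyError` matches → ret = 72.
Result: 72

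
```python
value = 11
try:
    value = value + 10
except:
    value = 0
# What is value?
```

Step-by-step execution trace:
1. value starts at 11.
2. try: `value = value + 10` → value = 21. No exception raised.
3. `except` is skipped.
Result: 21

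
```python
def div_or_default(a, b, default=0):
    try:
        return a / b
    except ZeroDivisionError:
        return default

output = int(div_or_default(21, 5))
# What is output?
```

Step-by-step execution trace:
1. `div_or_default(21, 5)` enters try: `return 21 / 5` → returns 4.2. No exception raised.
2. `except ZeroDivisionError` is skipped.
3. `int(4.2)` → 4 → output = 4.
Result: 4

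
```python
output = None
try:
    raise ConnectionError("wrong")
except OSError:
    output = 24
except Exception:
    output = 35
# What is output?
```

Step-by-step execution trace:
1. `raise ConnectionError(...)` raises ConnectionError.
2. `except OSError` matches (ConnectionError is a subclass of OSError) → output = 24.
3. `except Exception` is not reached.
Result: 24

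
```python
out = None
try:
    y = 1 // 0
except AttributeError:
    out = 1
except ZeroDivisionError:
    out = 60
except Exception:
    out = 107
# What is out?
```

Step-by-step execution trace:
1. `y = 1 // 0` raises ZeroDivisionError.
2. `except AttributeError` does not match ZeroDivisionError; skipped.
3. `except ZeroDivisionError` matches → out = 60.
4. Remaining except clauses are skipped.
Result: 60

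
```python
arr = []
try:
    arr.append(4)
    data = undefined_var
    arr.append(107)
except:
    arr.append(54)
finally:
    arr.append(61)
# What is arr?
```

Step-by-step execution trace:
1. try: `arr.append(4)` → arr = [4].
2. `data = undefined_var` raises NameError; `arr.append(107)` is not reached.
3. bare `except` matches → `arr.append(54)` → arr = [4, 54].
4. finally always runs: `arr.append(61)` → arr = [4, 54, 61].
Result: [4, 54, 61]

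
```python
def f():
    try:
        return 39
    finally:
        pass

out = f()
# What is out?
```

Step-by-step execution trace:
1. `f()` enters try: `return 39` sets pending return value 39.
2. Before returning, `finally: pass` runs (no effect).
3. f() returns 39 → out = 39.
Result: 39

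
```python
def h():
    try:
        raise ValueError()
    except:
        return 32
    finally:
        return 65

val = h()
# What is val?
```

Step-by-step execution trace:
1. `h()` enters try: `raise ValueError()` raises ValueError.
2. bare `except` matches → `return 32` sets pending return value 32.
3. Before returning, `finally: return 65` runs and overrides the pending return.
4. h() returns 65 → val = 65.
Result: 65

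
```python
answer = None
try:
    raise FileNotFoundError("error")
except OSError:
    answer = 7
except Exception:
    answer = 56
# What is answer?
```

Step-by-step execution trace:
1. `raise FileNotFoundError(...)` raises FileNotFoundError.
2. `except OSError` matches (FileNotFoundError is a subclass of OSError) → answer = 7.
3. `except Exception` is not reached.
Result: 7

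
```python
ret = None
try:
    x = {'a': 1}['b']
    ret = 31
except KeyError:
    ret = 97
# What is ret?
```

Step-by-step execution trace:
1. `x = {'a': 1}['b']` raises KeyError.
2. `ret = 31` is not reached.
3. `except KeyError` matches → ret = 97.
Result: 97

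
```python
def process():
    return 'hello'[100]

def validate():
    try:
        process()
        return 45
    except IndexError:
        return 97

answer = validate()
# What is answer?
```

Step-by-step execution trace:
1. `validate()` calls `process()`.
2. `process()` evaluates `'hello'[100]`, which raises IndexError; it propagates to the caller.
3. `return 45` is not reached.
4. `except IndexError` in validate matches → returns 97.
5. answer = 97.
Result: 97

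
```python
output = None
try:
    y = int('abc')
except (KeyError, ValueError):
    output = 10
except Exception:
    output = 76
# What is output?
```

Step-by-step execution trace:
1. `y = int('abc')` raises ValueError.
2. `except (KeyError, ValueError)` matches (ValueError is in the tuple) → output = 10.
3. `except Exception` is not reached.
Result: 10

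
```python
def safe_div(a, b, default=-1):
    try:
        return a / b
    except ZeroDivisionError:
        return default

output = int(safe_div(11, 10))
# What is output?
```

Step-by-step execution trace:
1. `safe_div(11, 10)` enters try: `return 11 / 10` → returns 1.1. No exception raised.
2. `except ZeroDivisionError` is skipped.
3. `int(1.1)` → 1 → output = 1.
Result: 1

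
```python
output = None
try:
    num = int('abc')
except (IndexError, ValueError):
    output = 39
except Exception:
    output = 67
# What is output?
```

Step-by-step execution trace:
1. `num = int('abc')` raises ValueError.
2. `except (IndexError, ValueError)` matches (ValueError is in the tuple) → output = 39.
3. `except Exception` is not reached.
Result: 39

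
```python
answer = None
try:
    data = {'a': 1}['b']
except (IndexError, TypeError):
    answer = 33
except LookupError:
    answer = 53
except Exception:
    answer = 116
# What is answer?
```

Step-by-step execution trace:
1. `data = {'a': 1}['b']` raises KeyError.
2. `except (IndexError, TypeError)` does not match KeyError; skipped.
3. `except LookupError` matches (KeyError is a subclass of LookupError) → answer = 53.
4. `except Exception` is not reached.
Result: 53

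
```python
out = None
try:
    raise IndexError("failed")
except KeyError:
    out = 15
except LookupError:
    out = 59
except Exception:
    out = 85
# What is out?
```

Step-by-step execution trace:
1. `raise IndexError(...)` raises IndexError.
2. `except KeyError` does not match (IndexError is not a subclass of KeyError); skipped.
3. `except LookupError` matches (IndexError is a subclass of LookupError) → out = 59.
4. `except Exception` is not reached.
Result: 59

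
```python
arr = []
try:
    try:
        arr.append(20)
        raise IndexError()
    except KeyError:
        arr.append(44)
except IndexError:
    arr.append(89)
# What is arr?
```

Step-by-step execution trace:
1. Inner try: `arr.append(20)` → arr = [20].
2. `raise IndexError()` raises IndexError.
3. Inner `except KeyError` does not match IndexError; exception propagates to outer try.
4. Outer `except IndexError` matches → `arr.append(89)` → arr = [20, 89].
Result: [20, 89]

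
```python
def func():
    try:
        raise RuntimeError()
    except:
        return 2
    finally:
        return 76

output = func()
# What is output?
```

Step-by-step execution trace:
1. `func()` enters try: `raise RuntimeError()` raises RuntimeError.
2. bare `except` matches → `return 2` sets pending return value 2.
3. Before returning, `finally: return 76` runs and overrides the pending return.
4. func() returns 76 → output = 76.
Result: 76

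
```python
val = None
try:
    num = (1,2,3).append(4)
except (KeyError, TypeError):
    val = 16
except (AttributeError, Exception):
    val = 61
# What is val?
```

Step-by-step execution trace:
1. `num = (1,2,3).append(4)` raises AttributeError.
2. `except (KeyError, TypeError)` does not match AttributeError; skipped.
3. `except (AttributeError, Exception)` matches (AttributeError is in the tuple) → val = 61.
Result: 61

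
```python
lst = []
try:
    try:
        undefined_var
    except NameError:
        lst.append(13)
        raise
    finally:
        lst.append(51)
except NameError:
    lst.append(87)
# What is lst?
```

Step-by-step execution trace:
1. Inner try: `undefined_var` raises NameError.
2. Inner `except NameError` matches → `lst.append(13)` → lst = [13].
3. bare `raise` re-raises NameError.
4. Inner `finally` runs during unwinding: `lst.append(51)` → lst = [13, 51].
5. Outer `except NameError` matches → `lst.append(87)` → lst = [13, 51, 87].
Result: [13, 51, 87]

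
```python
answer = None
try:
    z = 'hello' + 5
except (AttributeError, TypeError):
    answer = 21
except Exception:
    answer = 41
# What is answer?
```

Step-by-step execution trace:
1. `z = 'hello' + 5` raises TypeError.
2. `except (AttributeError, TypeError)` matches (TypeError is in the tuple) → answer = 21.
3. `except Exception` is not reached.
Result: 21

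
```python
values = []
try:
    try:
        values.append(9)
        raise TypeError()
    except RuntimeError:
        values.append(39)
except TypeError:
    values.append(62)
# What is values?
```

Step-by-step execution trace:
1. Inner try: `values.append(9)` → values = [9].
2. `raise TypeError()` raises TypeError.
3. Inner `except RuntimeError` does not match TypeError; exception propagates to outer try.
4. Outer `except TypeError` matches → `values.append(62)` → values = [9, 62].
Result: [9, 62]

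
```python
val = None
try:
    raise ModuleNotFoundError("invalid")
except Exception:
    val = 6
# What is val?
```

Step-by-step execution trace:
1. `raise ModuleNotFoundError(...)` raises ModuleNotFoundError.
2. `except Exception` matches (ModuleNotFoundError is a subclass of Exception) → val = 6.
Result: 6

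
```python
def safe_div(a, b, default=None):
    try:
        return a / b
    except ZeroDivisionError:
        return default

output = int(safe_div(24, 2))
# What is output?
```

Step-by-step execution trace:
1. `safe_div(24, 2)` enters try: `return 24 / 2` → returns 12.0. No exception raised.
2. `except ZeroDivisionError` is skipped.
3. `int(12.0)` → 12 → output = 12.
Result: 12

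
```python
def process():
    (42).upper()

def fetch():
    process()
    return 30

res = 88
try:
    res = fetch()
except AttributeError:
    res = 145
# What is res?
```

Step-by-step execution trace:
1. res starts at 88.
2. try: `fetch()` calls `process()`.
3. `process()` evaluates `(42).upper()`, which raises AttributeError; it propagates through fetch (uncaught).
4. `return 30` in fetch is not reached; the assignment to res does not complete.
5. `except AttributeError` matches → res = 145.
Result: 145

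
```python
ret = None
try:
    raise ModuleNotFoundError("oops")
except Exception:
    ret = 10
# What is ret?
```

Step-by-step execution trace:
1. `raise ModuleNotFoundError(...)` raises ModuleNotFoundError.
2. `except Exception` matches (ModuleNotFoundError is a subclass of Exception) → ret = 10.
Result: 10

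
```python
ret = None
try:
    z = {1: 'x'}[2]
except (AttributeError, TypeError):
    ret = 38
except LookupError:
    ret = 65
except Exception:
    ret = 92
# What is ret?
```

Step-by-step execution trace:
1. `z = {1: 'x'}[2]` raises KeyError.
2. `except (AttributeError, TypeError)` does not match KeyError; skipped.
3. `except LookupError` matches (KeyError is a subclass of LookupError) → ret = 65.
4. `except Exception` is not reached.
Result: 65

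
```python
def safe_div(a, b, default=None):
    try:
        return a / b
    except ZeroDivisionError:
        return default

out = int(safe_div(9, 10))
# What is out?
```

Step-by-step execution trace:
1. `safe_div(9, 10)` enters try: `return 9 / 10` → returns 0.9. No exception raised.
2. `except ZeroDivisionError` is skipped.
3. `int(0.9)` → 0 → out = 0.
Result: 0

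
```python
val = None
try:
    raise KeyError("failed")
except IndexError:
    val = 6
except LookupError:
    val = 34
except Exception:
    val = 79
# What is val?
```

Step-by-step execution trace:
1. `raise KeyError(...)` raises KeyError.
2. `except IndexError` does not match (KeyError is not a subclass of IndexError); skipped.
3. `except LookupError` matches (KeyError is a subclass of LookupError) → val = 34.
4. `except Exception` is not reached.
Result: 34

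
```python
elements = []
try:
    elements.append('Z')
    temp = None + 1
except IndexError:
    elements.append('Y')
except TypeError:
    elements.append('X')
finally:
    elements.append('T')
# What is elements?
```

Step-by-step execution trace:
1. try: `elements.append('Z')` → elements = ['Z'].
2. `temp = None + 1` raises TypeError.
3. `except IndexError` does not match TypeError; skipped.
4. `except TypeError` matches → `elements.append('X')` → elements = ['Z', 'X'].
5. finally always runs: `elements.append('T')` → elements = ['Z', 'X', 'T'].
Result: ['Z', 'X', 'T']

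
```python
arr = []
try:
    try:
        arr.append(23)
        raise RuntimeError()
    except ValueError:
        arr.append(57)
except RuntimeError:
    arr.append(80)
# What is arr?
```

Step-by-step execution trace:
1. Inner try: `arr.append(23)` → arr = [23].
2. `raise RuntimeError()` raises RuntimeError.
3. Inner `except ValueError` does not match RuntimeError; exception propagates to outer try.
4. Outer `except RuntimeError` matches → `arr.append(80)` → arr = [23, 80].
Result: [23, 80]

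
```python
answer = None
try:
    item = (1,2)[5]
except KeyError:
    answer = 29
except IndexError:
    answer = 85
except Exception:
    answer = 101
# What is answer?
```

Step-by-step execution trace:
1. `item = (1,2)[5]` raises IndexError.
2. `except KeyError` does not match IndexError; skipped.
3. `except IndexError` matches → answer = 85.
4. Remaining except clauses are skipped.
Result: 85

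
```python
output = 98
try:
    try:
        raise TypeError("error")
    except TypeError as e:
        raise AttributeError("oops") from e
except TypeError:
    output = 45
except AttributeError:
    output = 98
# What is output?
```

Step-by-step execution trace:
1. Inner try raises TypeError; inner `except TypeError as e` catches it.
2. `raise AttributeError(...) from e` raises AttributeError (TypeError is attached as __cause__, but only AttributeError is active).
3. Outer `except TypeError` does not match AttributeError; skipped.
4. Outer `except AttributeError` matches → output = 98.
Result: 98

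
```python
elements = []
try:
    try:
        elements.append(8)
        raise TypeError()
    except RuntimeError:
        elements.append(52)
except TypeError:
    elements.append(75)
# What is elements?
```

Step-by-step execution trace:
1. Inner try: `elements.append(8)` → elements = [8].
2. `raise TypeError()` raises TypeError.
3. Inner `except RuntimeError` does not match TypeError; exception propagates to outer try.
4. Outer `except TypeError` matches → `elements.append(75)` → elements = [8, 75].
Result: [8, 75]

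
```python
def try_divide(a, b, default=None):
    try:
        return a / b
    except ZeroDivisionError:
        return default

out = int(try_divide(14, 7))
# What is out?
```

Step-by-step execution trace:
1. `try_divide(14, 7)` enters try: `return 14 / 7` → returns 2.0. No exception raised.
2. `except ZeroDivisionError` is skipped.
3. `int(2.0)` → 2 → out = 2.
Result: 2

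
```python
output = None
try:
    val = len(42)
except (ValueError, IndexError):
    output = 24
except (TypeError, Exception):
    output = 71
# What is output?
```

Step-by-step execution trace:
1. `val = len(42)` raises TypeError.
2. `except (ValueError, IndexError)` does not match TypeError; skipped.
3. `except (TypeError, Exception)` matches (TypeError is in the tuple) → output = 71.
Result: 71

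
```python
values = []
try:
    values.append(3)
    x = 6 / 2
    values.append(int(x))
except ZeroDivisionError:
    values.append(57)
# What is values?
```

Step-by-step execution trace:
1. try: `values.append(3)` → values = [3].
2. `x = 6 / 2` → x = 3.0. No exception raised.
3. `values.append(int(x))` → values = [3, 3].
4. `except ZeroDivisionError` is skipped (no exception was raised).
Result: [3, 3]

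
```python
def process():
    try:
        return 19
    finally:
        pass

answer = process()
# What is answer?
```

Step-by-step execution trace:
1. `process()` enters try: `return 19` sets pending return value 19.
2. Before returning, `finally: pass` runs (no effect).
3. process() returns 19 → answer = 19.
Result: 19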